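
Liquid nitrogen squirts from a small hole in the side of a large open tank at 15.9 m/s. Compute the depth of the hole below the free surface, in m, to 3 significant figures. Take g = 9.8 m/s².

12.9 m

For a small hole in a large open tank, ½v² = gh, giving h = v²/(2g).
h = 15.9²/(2·9.8) = 253/19.60 = 12.9 m.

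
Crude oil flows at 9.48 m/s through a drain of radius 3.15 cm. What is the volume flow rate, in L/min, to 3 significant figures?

Q = A·v = 0.00312 m² × 9.48 m/s = 0.0296 m³/s.
Converting: 0.0296 m³/s × 60000 = 1770 L/min.

Q ≈ 1770 L/min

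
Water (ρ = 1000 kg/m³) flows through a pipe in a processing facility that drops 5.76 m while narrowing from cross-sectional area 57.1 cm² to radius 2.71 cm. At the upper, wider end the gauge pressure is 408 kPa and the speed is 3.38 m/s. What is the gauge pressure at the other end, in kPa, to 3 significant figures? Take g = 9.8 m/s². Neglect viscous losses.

435 kPa

Mass conservation (A₁v₁ = A₂v₂) gives v₂ = 3.38 × 57.1/23.1 = 8.36 m/s.
Energy conservation along the streamline gives P₂ = P₁ − ½ρ(v₂² − v₁²) − ρg(h₂ − h₁).
P₂ = 408000 + ½·1000·(3.38² − 8.36²) − 1000·9.8·(−5.76) = 408000 + (-29300) − (-56400) = 435000 Pa.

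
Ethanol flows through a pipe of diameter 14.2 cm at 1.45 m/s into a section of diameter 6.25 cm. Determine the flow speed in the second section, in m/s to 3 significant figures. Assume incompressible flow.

v₂ ≈ 7.48 m/s

Continuity gives A₁v₁ = A₂v₂, so v₂ = (158 cm²)/(30.7 cm²) × 1.45 m/s = 7.48 m/s.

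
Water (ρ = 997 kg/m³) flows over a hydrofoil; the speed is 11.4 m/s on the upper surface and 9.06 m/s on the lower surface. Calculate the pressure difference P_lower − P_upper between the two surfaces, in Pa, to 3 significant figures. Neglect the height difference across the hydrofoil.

The pressure is lower where the speed is higher: ΔP = ½ρ(v_up² − v_low²).
ΔP = ½·997·(11.4² − 9.06²) = 23900 Pa.

ΔP = 23900 Pa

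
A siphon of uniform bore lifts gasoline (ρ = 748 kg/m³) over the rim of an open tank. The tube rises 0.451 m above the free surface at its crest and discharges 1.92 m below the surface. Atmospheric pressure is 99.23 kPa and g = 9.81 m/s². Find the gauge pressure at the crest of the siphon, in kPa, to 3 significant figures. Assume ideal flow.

From the surface to the outlet (both open to atmosphere, surface at rest): v = √(2g·h_out) = √(2·9.81·1.92) = 6.14 m/s.
The bore is uniform, so the speed at the crest is the same v. Bernoulli surface→crest: P_atm = P_top + ½ρv² + ρg·h_top.
P_top = 99230 − ½·748·6.14² − 748·9.81·0.451 = 81800 Pa. So P_gauge = P_top − P_atm = -17400 Pa.

P_gauge ≈ -17.4 kPa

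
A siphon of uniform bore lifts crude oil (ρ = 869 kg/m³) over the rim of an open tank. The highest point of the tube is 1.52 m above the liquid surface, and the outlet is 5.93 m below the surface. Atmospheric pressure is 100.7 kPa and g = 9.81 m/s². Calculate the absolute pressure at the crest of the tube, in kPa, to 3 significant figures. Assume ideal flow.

The outlet speed comes from Torricelli: v = √(2g·5.93) = 10.8 m/s.
Continuity keeps v the same throughout the tube; from surface to crest, P_atm + 0 = P_top + ½ρv² + ρg·h_top.
P_top = 100700 − ½·869·10.8² − 869·9.81·1.52 = 37200 Pa.

P_top ≈ 37.2 kPa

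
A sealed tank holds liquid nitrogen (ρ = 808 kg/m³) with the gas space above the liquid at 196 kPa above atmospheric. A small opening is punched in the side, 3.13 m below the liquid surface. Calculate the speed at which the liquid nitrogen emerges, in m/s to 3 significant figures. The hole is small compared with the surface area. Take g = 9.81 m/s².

Take point 1 at the surface (v₁ ≈ 0) and point 2 at the hole (at atmospheric pressure). Bernoulli: P₁ + ρg h = P_atm + ½ρv₂².
With P₁ − P_atm = 196000 Pa, v₂ = √(2gh + 2ΔP/ρ) = √(2·9.81·3.13 + 2·196000/808) = 23.4 m/s.

v ≈ 23.4 m/s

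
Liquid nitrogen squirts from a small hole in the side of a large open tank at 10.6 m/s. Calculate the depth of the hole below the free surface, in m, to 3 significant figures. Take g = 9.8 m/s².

5.73 m

Inverting v = √(2gh) gives h = v² / 2g.
h = 10.6²/(2·9.8) = 112/19.60 = 5.73 m.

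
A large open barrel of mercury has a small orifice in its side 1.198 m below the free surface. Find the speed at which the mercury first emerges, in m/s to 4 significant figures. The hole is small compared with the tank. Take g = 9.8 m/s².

v ≈ 4.846 m/s

Torricelli's result v = √(2gh) gives v = √(2·9.8·1.198) = 4.846 m/s.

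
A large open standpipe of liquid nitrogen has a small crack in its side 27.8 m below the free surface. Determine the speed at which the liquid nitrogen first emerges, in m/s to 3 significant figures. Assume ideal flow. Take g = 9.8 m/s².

Bernoulli from surface to hole (P equal, v_surface ≈ 0): v = √(2gh) = √(2×9.8×27.8) = 23.3 m/s.

v ≈ 23.3 m/s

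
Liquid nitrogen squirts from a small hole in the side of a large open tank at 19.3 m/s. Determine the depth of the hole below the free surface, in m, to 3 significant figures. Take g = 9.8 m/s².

Torricelli: v = √(2gh), so h = v²/(2g).
h = 19.3²/(2·9.8) = 372/19.60 = 19.0 m.

h = 19.0 m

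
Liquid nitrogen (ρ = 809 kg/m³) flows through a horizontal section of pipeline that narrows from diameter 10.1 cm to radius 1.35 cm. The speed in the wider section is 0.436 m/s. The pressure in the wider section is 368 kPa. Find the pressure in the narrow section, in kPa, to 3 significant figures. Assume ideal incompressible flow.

By continuity, v₂ = v₁·A₁/A₂ = 0.436·(80.1/5.73) = 6.10 m/s.
Along the horizontal streamline, P + ½ρv² is constant.
P₂ = P₁ − ½ρ(v₂² − v₁²) = 368000 − ½·809·(6.10² − 0.436²) = 368000 − 15000 = 353000 Pa.

P₂ ≈ 353 kPa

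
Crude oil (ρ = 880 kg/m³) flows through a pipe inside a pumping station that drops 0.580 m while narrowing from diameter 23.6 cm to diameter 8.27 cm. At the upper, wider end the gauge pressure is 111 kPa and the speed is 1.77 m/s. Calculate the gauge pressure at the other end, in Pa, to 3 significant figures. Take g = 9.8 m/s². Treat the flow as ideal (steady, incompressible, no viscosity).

The volume flow rate is constant, so v₂ = (A₁/A₂)v₁ = (437/53.7)·1.77 = 14.4 m/s.
Energy conservation along the streamline gives P₂ = P₁ − ½ρ(v₂² − v₁²) − ρg(h₂ − h₁).
P₂ = 111000 + ½·880·(1.77² − 14.4²) − 880·9.8·(−0.580) = 111000 + (-90000) − (-5000) = 26000 Pa.

26000 Pa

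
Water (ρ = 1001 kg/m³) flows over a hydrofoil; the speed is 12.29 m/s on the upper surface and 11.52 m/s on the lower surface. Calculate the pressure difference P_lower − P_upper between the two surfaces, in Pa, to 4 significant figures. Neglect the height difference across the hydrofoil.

Bernoulli (same height): P_lower − P_upper = ½ρ(v_upper² − v_lower²).
ΔP = ½·1001·(12.29² − 11.52²) = 9176 Pa.

ΔP ≈ 9176 Pa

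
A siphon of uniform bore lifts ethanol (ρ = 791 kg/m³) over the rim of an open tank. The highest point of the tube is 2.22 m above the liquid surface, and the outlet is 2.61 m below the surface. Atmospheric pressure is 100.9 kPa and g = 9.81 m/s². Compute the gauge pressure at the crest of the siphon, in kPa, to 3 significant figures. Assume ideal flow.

-37.5 kPa

The outlet speed comes from Torricelli: v = √(2g·2.61) = 7.16 m/s.
The bore is uniform, so the speed at the crest is the same v. Bernoulli surface→crest: P_atm = P_top + ½ρv² + ρg·h_top.
P_top = 100900 − ½·791·7.16² − 791·9.81·2.22 = 63400 Pa. So P_gauge = P_top − P_atm = -37500 Pa.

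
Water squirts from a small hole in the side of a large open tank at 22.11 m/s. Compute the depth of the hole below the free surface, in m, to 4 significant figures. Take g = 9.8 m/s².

h = 24.94 m

For a small hole in a large open tank, ½v² = gh, giving h = v²/(2g).
h = 22.11²/(2·9.8) = 488.9/19.60 = 24.94 m.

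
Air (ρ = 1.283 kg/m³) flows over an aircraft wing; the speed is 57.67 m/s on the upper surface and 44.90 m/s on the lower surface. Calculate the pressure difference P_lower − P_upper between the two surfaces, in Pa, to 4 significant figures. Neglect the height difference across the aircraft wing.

ΔP ≈ 840.2 Pa

Bernoulli (same height): P_lower − P_upper = ½ρ(v_upper² − v_lower²).
ΔP = ½·1.283·(57.67² − 44.90²) = 840.2 Pa.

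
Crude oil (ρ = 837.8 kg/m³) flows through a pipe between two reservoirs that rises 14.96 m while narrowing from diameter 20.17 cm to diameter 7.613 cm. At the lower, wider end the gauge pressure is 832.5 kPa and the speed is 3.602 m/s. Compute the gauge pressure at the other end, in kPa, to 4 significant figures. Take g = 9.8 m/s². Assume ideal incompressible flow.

Mass conservation (A₁v₁ = A₂v₂) gives v₂ = 3.602 × 319.5/45.52 = 25.28 m/s.
Energy conservation along the streamline gives P₂ = P₁ − ½ρ(v₂² − v₁²) − ρg(h₂ − h₁).
P₂ = 832500 + ½·837.8·(3.602² − 25.28²) − 837.8·9.8·(+14.96) = 832500 + (-262400) − (122800) = 447300 Pa.

P₂ ≈ 447.3 kPa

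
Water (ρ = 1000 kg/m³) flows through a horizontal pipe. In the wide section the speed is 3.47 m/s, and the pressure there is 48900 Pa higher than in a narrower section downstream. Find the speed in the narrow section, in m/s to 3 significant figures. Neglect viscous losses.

v₂ = 10.5 m/s

Horizontal Bernoulli: P₁ + ½ρv₁² = P₂ + ½ρv₂², so v₂² = v₁² + 2(P₁ − P₂)/ρ.
v₂ = √(3.47² + 2·48900/1000) = √(12.0 + 97.8) = 10.5 m/s.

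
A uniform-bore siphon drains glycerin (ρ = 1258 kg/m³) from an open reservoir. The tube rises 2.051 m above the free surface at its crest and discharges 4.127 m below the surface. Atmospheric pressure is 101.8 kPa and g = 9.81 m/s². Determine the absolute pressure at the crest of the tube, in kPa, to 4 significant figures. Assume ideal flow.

25.56 kPa

Bernoulli surface→outlet gives ½v² = g·h_out, so v = √(2·9.81·4.127) = 8.998 m/s.
With constant cross-section the crest speed equals v; applying Bernoulli from the surface up to the crest, P_top = P_atm − ½ρv² − ρg·h_top.
P_top = 101800 − ½·1258·8.998² − 1258·9.81·2.051 = 25560 Pa.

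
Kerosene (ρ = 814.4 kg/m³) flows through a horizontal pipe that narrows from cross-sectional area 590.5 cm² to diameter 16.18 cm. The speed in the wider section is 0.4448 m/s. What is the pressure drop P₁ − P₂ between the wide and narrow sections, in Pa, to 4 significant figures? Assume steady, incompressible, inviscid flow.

ΔP ≈ 583.9 Pa

By continuity, v₂ = v₁·A₁/A₂ = 0.4448·(590.5/205.6) = 1.277 m/s.
The pipe is horizontal, so Bernoulli reduces to P₁ + ½ρv₁² = P₂ + ½ρv₂².
P₁ − P₂ = ½·814.4·(1.277² − 0.4448²) = ½·814.4·1.434 = 583.9 Pa.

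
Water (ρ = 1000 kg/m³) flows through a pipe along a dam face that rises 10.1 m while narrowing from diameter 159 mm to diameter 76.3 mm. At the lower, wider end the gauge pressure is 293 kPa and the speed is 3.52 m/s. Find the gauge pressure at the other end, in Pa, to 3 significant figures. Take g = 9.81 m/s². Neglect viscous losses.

By continuity, v₂ = v₁·A₁/A₂ = 3.52·(199/45.7) = 15.3 m/s.
Applying Bernoulli between the two ends and solving for P₂: P₂ = P₁ + ½ρ(v₁² − v₂²) − ρgΔh.
P₂ = 293000 + ½·1000·(3.52² − 15.3²) − 1000·9.81·(+10.1) = 293000 + (-111000) − (99100) = 83300 Pa.

83300 Pa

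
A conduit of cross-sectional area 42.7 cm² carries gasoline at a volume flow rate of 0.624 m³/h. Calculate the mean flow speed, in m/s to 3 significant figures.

v = 0.0406 m/s

Q = 0.624 m³/h = 0.000173 m³/s.
v = Q/A = 0.000173 / 0.00427 = 0.0406 m/s.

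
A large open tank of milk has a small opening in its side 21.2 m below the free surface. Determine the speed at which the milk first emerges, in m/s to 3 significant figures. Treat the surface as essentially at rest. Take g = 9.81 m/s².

With the surface at rest and both surface and jet at atmospheric pressure, Bernoulli gives ρg h = ½ρv², so v = √(2gh) = √(2·9.81·21.2) = 20.4 m/s.

20.4 m/s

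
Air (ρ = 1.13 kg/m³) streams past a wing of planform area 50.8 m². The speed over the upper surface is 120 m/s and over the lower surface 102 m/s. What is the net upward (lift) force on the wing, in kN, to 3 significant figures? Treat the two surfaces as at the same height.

The faster flow above has the lower pressure; Bernoulli (same height) gives ΔP = ½ρ(v_up² − v_low²).
ΔP = ½·1.13·(120² − 102²) = 2260 Pa.
Lift = ΔP · A = 2260 × 50.8 = 115000 N.

F ≈ 115 kN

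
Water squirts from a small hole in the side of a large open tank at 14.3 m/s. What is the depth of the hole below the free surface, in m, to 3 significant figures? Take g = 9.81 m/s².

Inverting v = √(2gh) gives h = v² / 2g.
h = 14.3²/(2·9.81) = 204/19.62 = 10.4 m.

10.4 m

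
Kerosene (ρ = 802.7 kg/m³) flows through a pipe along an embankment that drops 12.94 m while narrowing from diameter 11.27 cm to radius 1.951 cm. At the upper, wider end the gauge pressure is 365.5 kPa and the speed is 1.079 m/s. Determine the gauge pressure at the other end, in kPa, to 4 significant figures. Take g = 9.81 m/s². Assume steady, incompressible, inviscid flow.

The volume flow rate is constant, so v₂ = (A₁/A₂)v₁ = (99.76/11.96)·1.079 = 9.001 m/s.
Applying Bernoulli between the two ends and solving for P₂: P₂ = P₁ + ½ρ(v₁² − v₂²) − ρgΔh.
P₂ = 365500 + ½·802.7·(1.079² − 9.001²) − 802.7·9.81·(−12.94) = 365500 + (-32050) − (-101900) = 435300 Pa.

P₂ ≈ 435.3 kPa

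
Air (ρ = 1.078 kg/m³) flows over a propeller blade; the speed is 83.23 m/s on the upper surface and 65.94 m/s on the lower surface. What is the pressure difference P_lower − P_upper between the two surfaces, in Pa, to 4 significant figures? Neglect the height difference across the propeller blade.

The pressure is lower where the speed is higher: ΔP = ½ρ(v_up² − v_low²).
ΔP = ½·1.078·(83.23² − 65.94²) = 1390 Pa.

ΔP ≈ 1390 Pa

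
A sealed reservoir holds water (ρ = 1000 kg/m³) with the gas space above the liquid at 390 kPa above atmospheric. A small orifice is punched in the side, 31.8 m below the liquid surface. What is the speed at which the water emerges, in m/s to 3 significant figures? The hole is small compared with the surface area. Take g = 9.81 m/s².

v = 37.5 m/s

Take point 1 at the surface (v₁ ≈ 0) and point 2 at the hole (at atmospheric pressure). Bernoulli: P₁ + ρg h = P_atm + ½ρv₂².
With P₁ − P_atm = 390000 Pa, v₂ = √(2gh + 2ΔP/ρ) = √(2·9.81·31.8 + 2·390000/1000) = 37.5 m/s.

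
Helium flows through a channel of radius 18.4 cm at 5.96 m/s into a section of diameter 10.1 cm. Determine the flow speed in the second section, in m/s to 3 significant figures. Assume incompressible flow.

By continuity, v₂ = v₁·A₁/A₂ = 5.96·(1060/80.1) = 79.1 m/s.

79.1 m/s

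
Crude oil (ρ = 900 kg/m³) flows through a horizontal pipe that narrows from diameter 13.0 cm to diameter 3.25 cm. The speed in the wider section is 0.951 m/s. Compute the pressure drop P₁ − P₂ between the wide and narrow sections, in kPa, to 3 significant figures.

By continuity, v₂ = v₁·A₁/A₂ = 0.951·(133/8.30) = 15.2 m/s.
Along the horizontal streamline, P + ½ρv² is constant.
P₁ − P₂ = ½·900·(15.2² − 0.951²) = ½·900·231 = 104000 Pa.

ΔP ≈ 104 kPa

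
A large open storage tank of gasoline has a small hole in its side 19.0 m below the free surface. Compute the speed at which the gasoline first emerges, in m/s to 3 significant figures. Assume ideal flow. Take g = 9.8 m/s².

Bernoulli from surface to hole (P equal, v_surface ≈ 0): v = √(2gh) = √(2×9.8×19.0) = 19.3 m/s.

19.3 m/s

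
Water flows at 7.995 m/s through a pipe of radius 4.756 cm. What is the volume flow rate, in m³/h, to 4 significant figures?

Q = A·v = 0.007106 m² × 7.995 m/s = 0.05681 m³/s.
Converting: 0.05681 m³/s × 3600 = 204.5 m³/h.

Q = 204.5 m³/h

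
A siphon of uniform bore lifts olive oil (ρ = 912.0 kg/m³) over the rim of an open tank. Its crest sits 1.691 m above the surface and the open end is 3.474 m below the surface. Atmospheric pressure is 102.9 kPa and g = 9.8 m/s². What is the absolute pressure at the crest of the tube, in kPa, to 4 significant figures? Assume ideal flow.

P_top = 56.74 kPa

The outlet speed comes from Torricelli: v = √(2g·3.474) = 8.252 m/s.
The bore is uniform, so the speed at the crest is the same v. Bernoulli surface→crest: P_atm = P_top + ½ρv² + ρg·h_top.
P_top = 102900 − ½·912.0·8.252² − 912.0·9.8·1.691 = 56740 Pa.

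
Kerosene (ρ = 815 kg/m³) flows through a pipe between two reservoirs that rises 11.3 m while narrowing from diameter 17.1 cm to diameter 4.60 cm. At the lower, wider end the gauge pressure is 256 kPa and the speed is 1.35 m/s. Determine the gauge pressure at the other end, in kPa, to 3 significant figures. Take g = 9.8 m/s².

P₂ ≈ 24.7 kPa

The volume flow rate is constant, so v₂ = (A₁/A₂)v₁ = (230/16.6)·1.35 = 18.7 m/s.
Applying Bernoulli between the two ends and solving for P₂: P₂ = P₁ + ½ρ(v₁² − v₂²) − ρgΔh.
P₂ = 256000 + ½·815·(1.35² − 18.7²) − 815·9.8·(+11.3) = 256000 + (-141000) − (90300) = 24700 Pa.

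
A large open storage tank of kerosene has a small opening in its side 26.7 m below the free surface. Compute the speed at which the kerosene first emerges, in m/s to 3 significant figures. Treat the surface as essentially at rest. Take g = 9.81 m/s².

v ≈ 22.9 m/s

Torricelli's result v = √(2gh) gives v = √(2·9.81·26.7) = 22.9 m/s.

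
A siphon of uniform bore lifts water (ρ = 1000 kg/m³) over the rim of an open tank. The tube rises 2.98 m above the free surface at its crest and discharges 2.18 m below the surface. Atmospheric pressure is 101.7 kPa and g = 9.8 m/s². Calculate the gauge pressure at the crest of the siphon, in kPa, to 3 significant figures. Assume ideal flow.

-50.6 kPa

The outlet speed comes from Torricelli: v = √(2g·2.18) = 6.54 m/s.
With constant cross-section the crest speed equals v; applying Bernoulli from the surface up to the crest, P_top = P_atm − ½ρv² − ρg·h_top.
P_top = 101700 − ½·1000·6.54² − 1000·9.8·2.98 = 51100 Pa. So P_gauge = P_top − P_atm = -50600 Pa.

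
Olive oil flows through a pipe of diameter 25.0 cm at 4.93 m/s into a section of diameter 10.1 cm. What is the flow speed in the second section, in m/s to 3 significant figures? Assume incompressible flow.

v₂ = 30.2 m/s

The volume flow rate is constant, so v₂ = (A₁/A₂)v₁ = (491/80.1)·4.93 = 30.2 m/s.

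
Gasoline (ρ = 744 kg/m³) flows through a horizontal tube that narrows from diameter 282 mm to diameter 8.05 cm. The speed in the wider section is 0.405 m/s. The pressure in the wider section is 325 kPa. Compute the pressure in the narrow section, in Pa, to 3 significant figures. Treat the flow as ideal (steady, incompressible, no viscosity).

The volume flow rate is constant, so v₂ = (A₁/A₂)v₁ = (625/50.9)·0.405 = 4.97 m/s.
Along the horizontal streamline, P + ½ρv² is constant.
P₂ = P₁ − ½ρ(v₂² − v₁²) = 325000 − ½·744·(4.97² − 0.405²) = 325000 − 9130 = 316000 Pa.

P₂ = 316000 Pa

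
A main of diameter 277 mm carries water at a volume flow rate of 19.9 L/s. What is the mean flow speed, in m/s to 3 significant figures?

v = 0.330 m/s

Q = 19.9 L/s = 0.0199 m³/s.
v = Q/A = 0.0199 / 0.0603 = 0.330 m/s.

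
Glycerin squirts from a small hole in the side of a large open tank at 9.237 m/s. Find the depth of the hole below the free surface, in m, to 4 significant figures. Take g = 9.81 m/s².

For a small hole in a large open tank, ½v² = gh, giving h = v²/(2g).
h = 9.237²/(2·9.81) = 85.32/19.62 = 4.349 m.

h ≈ 4.349 m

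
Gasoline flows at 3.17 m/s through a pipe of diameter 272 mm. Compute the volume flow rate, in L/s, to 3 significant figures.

184 L/s

Q = A·v = 0.0581 m² × 3.17 m/s = 0.184 m³/s.
Converting: 0.184 m³/s × 1000 = 184 L/s.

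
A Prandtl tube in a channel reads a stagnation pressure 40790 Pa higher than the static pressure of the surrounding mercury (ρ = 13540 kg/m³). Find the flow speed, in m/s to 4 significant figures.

2.455 m/s

Bernoulli between the free stream and the stagnation point: ½ρv² = P_stag − P_static.
v = √(2ΔP/ρ) = √(2·40790/13540) = 2.455 m/s.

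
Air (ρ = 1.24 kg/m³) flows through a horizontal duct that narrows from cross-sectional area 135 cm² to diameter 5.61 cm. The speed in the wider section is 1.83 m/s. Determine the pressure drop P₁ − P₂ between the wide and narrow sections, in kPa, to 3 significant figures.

Continuity gives A₁v₁ = A₂v₂, so v₂ = (135 cm²)/(24.7 cm²) × 1.83 m/s = 9.99 m/s.
The pipe is horizontal, so Bernoulli reduces to P₁ + ½ρv₁² = P₂ + ½ρv₂².
P₁ − P₂ = ½·1.24·(9.99² − 1.83²) = ½·1.24·96.5 = 59.9 Pa.

ΔP ≈ 0.0599 kPa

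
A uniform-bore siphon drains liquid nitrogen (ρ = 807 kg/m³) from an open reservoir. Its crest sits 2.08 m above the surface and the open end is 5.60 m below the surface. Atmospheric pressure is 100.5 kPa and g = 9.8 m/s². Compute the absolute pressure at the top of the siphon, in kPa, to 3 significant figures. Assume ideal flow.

The outlet speed comes from Torricelli: v = √(2g·5.60) = 10.5 m/s.
With constant cross-section the crest speed equals v; applying Bernoulli from the surface up to the crest, P_top = P_atm − ½ρv² − ρg·h_top.
P_top = 100500 − ½·807·10.5² − 807·9.8·2.08 = 39800 Pa.

P_top ≈ 39.8 kPa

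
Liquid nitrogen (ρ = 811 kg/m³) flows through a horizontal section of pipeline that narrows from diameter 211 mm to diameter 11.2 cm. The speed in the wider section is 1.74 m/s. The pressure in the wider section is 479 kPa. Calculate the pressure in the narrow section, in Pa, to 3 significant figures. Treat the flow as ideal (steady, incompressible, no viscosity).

P₂ ≈ 465000 Pa

The volume flow rate is constant, so v₂ = (A₁/A₂)v₁ = (350/98.5)·1.74 = 6.18 m/s.
Along the horizontal streamline, P + ½ρv² is constant.
P₂ = P₁ − ½ρ(v₂² − v₁²) = 479000 − ½·811·(6.18² − 1.74²) = 479000 − 14200 = 465000 Pa.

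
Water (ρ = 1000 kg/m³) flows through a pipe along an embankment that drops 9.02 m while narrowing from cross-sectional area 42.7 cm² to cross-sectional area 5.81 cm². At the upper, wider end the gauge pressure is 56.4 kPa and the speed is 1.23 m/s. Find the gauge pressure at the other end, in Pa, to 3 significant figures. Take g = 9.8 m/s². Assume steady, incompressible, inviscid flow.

P₂ ≈ 105000 Pa

By continuity, v₂ = v₁·A₁/A₂ = 1.23·(42.7/5.81) = 9.04 m/s.
Energy conservation along the streamline gives P₂ = P₁ − ½ρ(v₂² − v₁²) − ρg(h₂ − h₁).
P₂ = 56400 + ½·1000·(1.23² − 9.04²) − 1000·9.8·(−9.02) = 56400 + (-40100) − (-88400) = 105000 Pa.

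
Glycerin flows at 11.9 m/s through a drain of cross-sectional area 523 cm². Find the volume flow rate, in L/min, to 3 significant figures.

37300 L/min

Q = A·v = 0.0523 m² × 11.9 m/s = 0.622 m³/s.
Converting: 0.622 m³/s × 60000 = 37300 L/min.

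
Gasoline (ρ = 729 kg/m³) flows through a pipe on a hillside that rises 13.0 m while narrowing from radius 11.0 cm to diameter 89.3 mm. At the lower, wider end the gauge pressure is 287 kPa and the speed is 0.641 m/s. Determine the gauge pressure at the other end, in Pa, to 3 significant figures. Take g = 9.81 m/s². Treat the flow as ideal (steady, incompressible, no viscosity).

The volume flow rate is constant, so v₂ = (A₁/A₂)v₁ = (380/62.6)·0.641 = 3.89 m/s.
Applying Bernoulli between the two ends and solving for P₂: P₂ = P₁ + ½ρ(v₁² − v₂²) − ρgΔh.
P₂ = 287000 + ½·729·(0.641² − 3.89²) − 729·9.81·(+13.0) = 287000 + (-5370) − (93000) = 189000 Pa.

189000 Pa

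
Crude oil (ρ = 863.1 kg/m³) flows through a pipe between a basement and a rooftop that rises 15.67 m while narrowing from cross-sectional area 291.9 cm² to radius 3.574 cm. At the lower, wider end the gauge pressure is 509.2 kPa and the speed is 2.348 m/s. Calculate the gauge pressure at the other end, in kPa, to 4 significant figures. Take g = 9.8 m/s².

P₂ ≈ 253.2 kPa

Mass conservation (A₁v₁ = A₂v₂) gives v₂ = 2.348 × 291.9/40.13 = 17.08 m/s.
Energy conservation along the streamline gives P₂ = P₁ − ½ρ(v₂² − v₁²) − ρg(h₂ − h₁).
P₂ = 509200 + ½·863.1·(2.348² − 17.08²) − 863.1·9.8·(+15.67) = 509200 + (-123500) − (132500) = 253200 Pa.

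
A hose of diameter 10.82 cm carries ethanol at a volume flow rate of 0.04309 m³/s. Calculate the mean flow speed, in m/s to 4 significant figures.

4.686 m/s

Q = 0.04309 m³/s = 0.04309 m³/s.
v = Q/A = 0.04309 / 0.009195 = 4.686 m/s.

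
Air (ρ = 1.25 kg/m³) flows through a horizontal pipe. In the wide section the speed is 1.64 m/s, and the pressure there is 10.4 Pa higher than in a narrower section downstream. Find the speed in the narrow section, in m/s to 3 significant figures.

Horizontal Bernoulli: P₁ + ½ρv₁² = P₂ + ½ρv₂², so v₂² = v₁² + 2(P₁ − P₂)/ρ.
v₂ = √(1.64² + 2·10.4/1.25) = √(2.69 + 16.6) = 4.40 m/s.

v₂ ≈ 4.40 m/s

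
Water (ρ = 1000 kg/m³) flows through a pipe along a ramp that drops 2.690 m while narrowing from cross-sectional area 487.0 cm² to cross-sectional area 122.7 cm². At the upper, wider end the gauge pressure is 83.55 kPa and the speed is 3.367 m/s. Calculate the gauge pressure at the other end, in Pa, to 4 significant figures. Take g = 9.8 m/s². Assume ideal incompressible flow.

Continuity gives A₁v₁ = A₂v₂, so v₂ = (487.0 cm²)/(122.7 cm²) × 3.367 m/s = 13.36 m/s.
Applying Bernoulli between the two ends and solving for P₂: P₂ = P₁ + ½ρ(v₁² − v₂²) − ρgΔh.
P₂ = 83550 + ½·1000·(3.367² − 13.36²) − 1000·9.8·(−2.690) = 83550 + (-83630) − (-26360) = 26290 Pa.

P₂ ≈ 26290 Pa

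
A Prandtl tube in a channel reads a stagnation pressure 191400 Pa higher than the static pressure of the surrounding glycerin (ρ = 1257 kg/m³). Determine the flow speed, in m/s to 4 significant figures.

v ≈ 17.45 m/s

Bernoulli between the free stream and the stagnation point: ½ρv² = P_stag − P_static.
v = √(2ΔP/ρ) = √(2·191400/1257) = 17.45 m/s.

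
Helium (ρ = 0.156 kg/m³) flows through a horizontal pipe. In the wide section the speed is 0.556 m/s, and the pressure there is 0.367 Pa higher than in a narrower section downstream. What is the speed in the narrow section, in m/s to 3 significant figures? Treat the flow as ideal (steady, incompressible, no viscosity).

With h₁ = h₂, rearranging Bernoulli gives v₂ = √(v₁² + 2ΔP/ρ).
v₂ = √(0.556² + 2·0.367/0.156) = √(0.309 + 4.71) = 2.24 m/s.

v₂ ≈ 2.24 m/s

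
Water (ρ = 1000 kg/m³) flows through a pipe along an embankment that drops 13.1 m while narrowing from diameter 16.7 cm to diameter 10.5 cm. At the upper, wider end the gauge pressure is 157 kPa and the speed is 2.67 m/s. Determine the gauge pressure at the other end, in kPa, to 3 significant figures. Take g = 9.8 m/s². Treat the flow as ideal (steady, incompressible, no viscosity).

Mass conservation (A₁v₁ = A₂v₂) gives v₂ = 2.67 × 219/86.6 = 6.75 m/s.
Energy conservation along the streamline gives P₂ = P₁ − ½ρ(v₂² − v₁²) − ρg(h₂ − h₁).
P₂ = 157000 + ½·1000·(2.67² − 6.75²) − 1000·9.8·(−13.1) = 157000 + (-19200) − (-128000) = 266000 Pa.

P₂ ≈ 266 kPa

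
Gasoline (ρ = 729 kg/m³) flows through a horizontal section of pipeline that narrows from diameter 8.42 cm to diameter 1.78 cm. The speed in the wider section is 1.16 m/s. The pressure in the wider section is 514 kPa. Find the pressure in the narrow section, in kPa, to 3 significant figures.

The volume flow rate is constant, so v₂ = (A₁/A₂)v₁ = (55.7/2.49)·1.16 = 26.0 m/s.
The pipe is horizontal, so Bernoulli reduces to P₁ + ½ρv₁² = P₂ + ½ρv₂².
P₂ = P₁ − ½ρ(v₂² − v₁²) = 514000 − ½·729·(26.0² − 1.16²) = 514000 − 245000 = 269000 Pa.

P₂ ≈ 269 kPa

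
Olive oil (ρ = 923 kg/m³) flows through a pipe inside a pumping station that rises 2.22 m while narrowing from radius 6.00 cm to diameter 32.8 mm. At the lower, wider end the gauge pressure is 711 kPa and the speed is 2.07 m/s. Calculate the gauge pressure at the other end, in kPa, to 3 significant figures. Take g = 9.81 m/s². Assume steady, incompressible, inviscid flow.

339 kPa

The volume flow rate is constant, so v₂ = (A₁/A₂)v₁ = (113/8.45)·2.07 = 27.7 m/s.
Applying Bernoulli between the two ends and solving for P₂: P₂ = P₁ + ½ρ(v₁² − v₂²) − ρgΔh.
P₂ = 711000 + ½·923·(2.07² − 27.7²) − 923·9.81·(+2.22) = 711000 + (-352000) − (20100) = 339000 Pa.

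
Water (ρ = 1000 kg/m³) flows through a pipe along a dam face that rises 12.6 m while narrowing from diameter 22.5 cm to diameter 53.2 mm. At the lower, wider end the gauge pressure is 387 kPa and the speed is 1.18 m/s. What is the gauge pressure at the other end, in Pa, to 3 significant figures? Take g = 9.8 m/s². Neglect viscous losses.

P₂ ≈ 41500 Pa

Mass conservation (A₁v₁ = A₂v₂) gives v₂ = 1.18 × 398/22.2 = 21.1 m/s.
Bernoulli: P₁ + ½ρv₁² + ρg h₁ = P₂ + ½ρv₂² + ρg h₂, so P₂ = P₁ + ½ρ(v₁² − v₂²) − ρg(h₂ − h₁).
P₂ = 387000 + ½·1000·(1.18² − 21.1²) − 1000·9.8·(+12.6) = 387000 + (-222000) − (123000) = 41500 Pa.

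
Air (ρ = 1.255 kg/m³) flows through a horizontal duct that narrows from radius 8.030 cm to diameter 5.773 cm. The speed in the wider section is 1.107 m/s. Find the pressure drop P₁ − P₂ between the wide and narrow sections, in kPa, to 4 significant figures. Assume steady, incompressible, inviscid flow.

ΔP ≈ 0.04529 kPa

By continuity, v₂ = v₁·A₁/A₂ = 1.107·(202.6/26.18) = 8.567 m/s.
The pipe is horizontal, so Bernoulli reduces to P₁ + ½ρv₁² = P₂ + ½ρv₂².
P₁ − P₂ = ½·1.255·(8.567² − 1.107²) = ½·1.255·72.17 = 45.29 Pa.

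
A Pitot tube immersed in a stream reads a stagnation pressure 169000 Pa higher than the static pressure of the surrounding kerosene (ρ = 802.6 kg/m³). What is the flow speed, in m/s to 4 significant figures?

Bernoulli between the free stream and the stagnation point: ½ρv² = P_stag − P_static.
v = √(2ΔP/ρ) = √(2·169000/802.6) = 20.52 m/s.

20.52 m/s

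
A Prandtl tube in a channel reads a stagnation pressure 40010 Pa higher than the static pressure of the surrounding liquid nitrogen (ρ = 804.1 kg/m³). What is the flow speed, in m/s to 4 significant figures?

At the stagnation point the flow is brought to rest, so Bernoulli gives P_stag − P_static = ½ρv².
v = √(2ΔP/ρ) = √(2·40010/804.1) = 9.976 m/s.

v ≈ 9.976 m/s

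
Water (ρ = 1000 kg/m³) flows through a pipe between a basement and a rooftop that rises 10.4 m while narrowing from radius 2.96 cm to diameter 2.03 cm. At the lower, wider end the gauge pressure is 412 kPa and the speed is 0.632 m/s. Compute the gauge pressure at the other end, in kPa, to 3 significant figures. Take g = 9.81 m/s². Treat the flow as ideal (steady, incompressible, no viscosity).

P₂ ≈ 296 kPa

Mass conservation (A₁v₁ = A₂v₂) gives v₂ = 0.632 × 27.5/3.24 = 5.37 m/s.
Bernoulli: P₁ + ½ρv₁² + ρg h₁ = P₂ + ½ρv₂² + ρg h₂, so P₂ = P₁ + ½ρ(v₁² − v₂²) − ρg(h₂ − h₁).
P₂ = 412000 + ½·1000·(0.632² − 5.37²) − 1000·9.81·(+10.4) = 412000 + (-14200) − (102000) = 296000 Pa.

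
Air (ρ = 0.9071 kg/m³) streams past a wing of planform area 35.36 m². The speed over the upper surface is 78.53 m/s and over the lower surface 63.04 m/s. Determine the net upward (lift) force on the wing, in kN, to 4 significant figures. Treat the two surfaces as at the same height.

The faster flow above has the lower pressure; Bernoulli (same height) gives ΔP = ½ρ(v_up² − v_low²).
ΔP = ½·0.9071·(78.53² − 63.04²) = 994.6 Pa.
Lift = ΔP · A = 994.6 × 35.36 = 35170 N.

F ≈ 35.17 kN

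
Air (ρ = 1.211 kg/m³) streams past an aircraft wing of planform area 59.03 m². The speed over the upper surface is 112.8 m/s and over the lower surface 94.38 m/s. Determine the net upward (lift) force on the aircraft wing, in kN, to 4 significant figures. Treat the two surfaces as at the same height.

F ≈ 136.4 kN

From P + ½ρv² = const at equal height, P_low − P_up = ½ρ(v_up² − v_low²).
ΔP = ½·1.211·(112.8² − 94.38²) = 2311 Pa.
Lift = ΔP · A = 2311 × 59.03 = 136400 N.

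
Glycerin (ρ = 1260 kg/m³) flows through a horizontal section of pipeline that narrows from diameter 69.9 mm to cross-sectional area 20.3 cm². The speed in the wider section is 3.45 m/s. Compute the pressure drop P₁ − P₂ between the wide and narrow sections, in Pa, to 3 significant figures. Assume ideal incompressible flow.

By continuity, v₂ = v₁·A₁/A₂ = 3.45·(38.4/20.3) = 6.52 m/s.
Along the horizontal streamline, P + ½ρv² is constant.
P₁ − P₂ = ½·1260·(6.52² − 3.45²) = ½·1260·30.6 = 19300 Pa.

ΔP ≈ 19300 Pa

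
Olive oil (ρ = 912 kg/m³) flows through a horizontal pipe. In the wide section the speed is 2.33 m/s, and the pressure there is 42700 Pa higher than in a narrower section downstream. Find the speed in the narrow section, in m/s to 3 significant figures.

Along the level pipe P + ½ρv² is conserved, hence v₂² = v₁² + 2(P₁ − P₂)/ρ.
v₂ = √(2.33² + 2·42700/912) = √(5.43 + 93.6) = 9.95 m/s.

v₂ ≈ 9.95 m/s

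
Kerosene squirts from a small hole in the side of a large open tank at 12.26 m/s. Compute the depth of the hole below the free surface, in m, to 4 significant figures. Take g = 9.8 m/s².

Torricelli: v = √(2gh), so h = v²/(2g).
h = 12.26²/(2·9.8) = 150.3/19.60 = 7.669 m.

h ≈ 7.669 m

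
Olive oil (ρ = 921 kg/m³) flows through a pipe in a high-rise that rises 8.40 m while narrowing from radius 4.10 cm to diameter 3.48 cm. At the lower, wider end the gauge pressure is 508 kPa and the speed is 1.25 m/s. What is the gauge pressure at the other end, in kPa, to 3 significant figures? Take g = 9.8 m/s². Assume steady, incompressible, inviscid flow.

P₂ = 411 kPa

The volume flow rate is constant, so v₂ = (A₁/A₂)v₁ = (52.8/9.51)·1.25 = 6.94 m/s.
Energy conservation along the streamline gives P₂ = P₁ − ½ρ(v₂² − v₁²) − ρg(h₂ − h₁).
P₂ = 508000 + ½·921·(1.25² − 6.94²) − 921·9.8·(+8.40) = 508000 + (-21500) − (75800) = 411000 Pa.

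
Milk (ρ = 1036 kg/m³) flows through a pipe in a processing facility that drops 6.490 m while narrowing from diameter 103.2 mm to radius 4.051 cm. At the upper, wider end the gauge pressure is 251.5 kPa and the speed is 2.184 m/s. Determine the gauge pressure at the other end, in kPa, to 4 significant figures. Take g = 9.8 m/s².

313.4 kPa

The volume flow rate is constant, so v₂ = (A₁/A₂)v₁ = (83.65/51.56)·2.184 = 3.543 m/s.
Applying Bernoulli between the two ends and solving for P₂: P₂ = P₁ + ½ρ(v₁² − v₂²) − ρgΔh.
P₂ = 251500 + ½·1036·(2.184² − 3.543²) − 1036·9.8·(−6.490) = 251500 + (-4033) − (-65890) = 313400 Pa.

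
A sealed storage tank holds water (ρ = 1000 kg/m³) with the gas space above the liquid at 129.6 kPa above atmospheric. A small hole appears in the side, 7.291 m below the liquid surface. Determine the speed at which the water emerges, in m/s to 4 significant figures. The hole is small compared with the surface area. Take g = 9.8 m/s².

Take point 1 at the surface (v₁ ≈ 0) and point 2 at the hole (at atmospheric pressure). Bernoulli: P₁ + ρg h = P_atm + ½ρv₂².
With P₁ − P_atm = 129600 Pa, v₂ = √(2gh + 2ΔP/ρ) = √(2·9.8·7.291 + 2·129600/1000) = 20.05 m/s.

v = 20.05 m/s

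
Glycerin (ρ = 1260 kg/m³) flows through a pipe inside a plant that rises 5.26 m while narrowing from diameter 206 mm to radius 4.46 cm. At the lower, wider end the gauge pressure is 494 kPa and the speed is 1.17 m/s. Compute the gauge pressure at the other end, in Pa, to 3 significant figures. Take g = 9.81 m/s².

By continuity, v₂ = v₁·A₁/A₂ = 1.17·(333/62.5) = 6.24 m/s.
Energy conservation along the streamline gives P₂ = P₁ − ½ρ(v₂² − v₁²) − ρg(h₂ − h₁).
P₂ = 494000 + ½·1260·(1.17² − 6.24²) − 1260·9.81·(+5.26) = 494000 + (-23700) − (65000) = 405000 Pa.

405000 Pa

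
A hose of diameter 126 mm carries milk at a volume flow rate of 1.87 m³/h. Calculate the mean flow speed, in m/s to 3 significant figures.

Q = 1.87 m³/h = 0.000519 m³/s.
v = Q/A = 0.000519 / 0.0125 = 0.0417 m/s.

v ≈ 0.0417 m/s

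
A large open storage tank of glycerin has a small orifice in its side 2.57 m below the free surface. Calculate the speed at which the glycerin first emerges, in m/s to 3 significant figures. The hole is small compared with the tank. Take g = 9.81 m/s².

v ≈ 7.10 m/s

Bernoulli from surface to hole (P equal, v_surface ≈ 0): v = √(2gh) = √(2×9.81×2.57) = 7.10 m/s.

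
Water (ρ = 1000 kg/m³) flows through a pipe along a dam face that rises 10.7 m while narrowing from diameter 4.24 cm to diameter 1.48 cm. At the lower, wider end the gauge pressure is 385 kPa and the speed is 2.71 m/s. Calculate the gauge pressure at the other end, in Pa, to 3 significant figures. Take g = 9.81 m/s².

P₂ ≈ 36300 Pa

The volume flow rate is constant, so v₂ = (A₁/A₂)v₁ = (14.1/1.72)·2.71 = 22.2 m/s.
Energy conservation along the streamline gives P₂ = P₁ − ½ρ(v₂² − v₁²) − ρg(h₂ − h₁).
P₂ = 385000 + ½·1000·(2.71² − 22.2²) − 1000·9.81·(+10.7) = 385000 + (-244000) − (105000) = 36300 Pa.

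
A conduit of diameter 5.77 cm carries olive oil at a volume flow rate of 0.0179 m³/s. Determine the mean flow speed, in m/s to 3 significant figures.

Q = 0.0179 m³/s = 0.0179 m³/s.
v = Q/A = 0.0179 / 0.00261 = 6.85 m/s.

6.85 m/s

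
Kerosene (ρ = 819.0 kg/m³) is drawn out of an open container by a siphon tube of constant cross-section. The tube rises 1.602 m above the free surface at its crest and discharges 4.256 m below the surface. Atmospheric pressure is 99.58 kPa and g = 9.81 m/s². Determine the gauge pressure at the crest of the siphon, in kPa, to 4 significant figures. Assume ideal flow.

Bernoulli surface→outlet gives ½v² = g·h_out, so v = √(2·9.81·4.256) = 9.138 m/s.
With constant cross-section the crest speed equals v; applying Bernoulli from the surface up to the crest, P_top = P_atm − ½ρv² − ρg·h_top.
P_top = 99580 − ½·819.0·9.138² − 819.0·9.81·1.602 = 52510 Pa. So P_gauge = P_top − P_atm = -47070 Pa.

P_gauge = -47.07 kPa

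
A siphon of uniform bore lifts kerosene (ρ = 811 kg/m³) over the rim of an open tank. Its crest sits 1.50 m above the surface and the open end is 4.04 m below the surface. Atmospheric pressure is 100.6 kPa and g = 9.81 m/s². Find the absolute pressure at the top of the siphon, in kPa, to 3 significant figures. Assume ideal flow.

56.5 kPa

Bernoulli surface→outlet gives ½v² = g·h_out, so v = √(2·9.81·4.04) = 8.90 m/s.
With constant cross-section the crest speed equals v; applying Bernoulli from the surface up to the crest, P_top = P_atm − ½ρv² − ρg·h_top.
P_top = 100600 − ½·811·8.90² − 811·9.81·1.50 = 56500 Pa.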